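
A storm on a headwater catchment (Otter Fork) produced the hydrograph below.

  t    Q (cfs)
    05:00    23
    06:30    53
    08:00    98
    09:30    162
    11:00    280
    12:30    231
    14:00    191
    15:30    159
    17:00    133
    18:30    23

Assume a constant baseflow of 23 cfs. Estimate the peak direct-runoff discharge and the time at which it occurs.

Q_p = 257.0 cfs at t = 11:00

Subtracting baseflow gives direct-runoff ordinates: 0.0, 30.0, 75.0, 139.0, 257.0, 208.0, 168.0, 136.0, 110.0, 0.0 cfs.
The maximum is 257.0 cfs, occurring at the reading for t = 11:00.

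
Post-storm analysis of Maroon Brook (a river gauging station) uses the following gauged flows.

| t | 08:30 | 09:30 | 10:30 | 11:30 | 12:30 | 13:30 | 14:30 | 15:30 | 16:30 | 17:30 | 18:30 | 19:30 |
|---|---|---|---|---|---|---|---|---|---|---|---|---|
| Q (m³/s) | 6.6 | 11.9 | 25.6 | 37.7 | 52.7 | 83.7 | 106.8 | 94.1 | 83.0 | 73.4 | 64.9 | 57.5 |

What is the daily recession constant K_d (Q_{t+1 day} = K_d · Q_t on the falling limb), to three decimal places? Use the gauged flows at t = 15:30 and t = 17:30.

K_d ≈ 0.051

Between t = 15:30 and t = 17:30 the flow falls from 94.1 to 73.4 m³/s over 2×1 h = 2 h.
Per-interval ratio K = (73.4/94.1)^(1/2) = 0.8832; K_d = K^(24/1) = 0.051.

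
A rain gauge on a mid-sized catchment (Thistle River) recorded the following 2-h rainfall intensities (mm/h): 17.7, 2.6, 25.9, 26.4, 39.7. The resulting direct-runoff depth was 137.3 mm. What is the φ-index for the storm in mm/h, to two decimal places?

Only the 4 blocks with intensity above φ contribute runoff: 17.7, 25.9, 26.4, 39.7 mm/h.
Σ(I−φ)·Δt = d  ⇒  (17.7+25.9+26.4+39.7 − 4φ)·2 = 137.3
φ = (109.7 − 137.3/2) / 4 = 10.26 mm/h.

φ ≈ 10.26 mm/h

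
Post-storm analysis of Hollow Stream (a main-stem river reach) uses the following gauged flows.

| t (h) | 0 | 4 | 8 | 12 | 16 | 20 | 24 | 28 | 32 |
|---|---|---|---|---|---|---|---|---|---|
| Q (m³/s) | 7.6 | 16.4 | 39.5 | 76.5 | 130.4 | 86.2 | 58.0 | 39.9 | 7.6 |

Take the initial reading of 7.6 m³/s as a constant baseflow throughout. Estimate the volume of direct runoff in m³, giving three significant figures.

V ≈ 5.67 × 10^6 m³

Direct-runoff ordinates (Q − Q_b): 0.0, 8.8, 31.9, 68.9, 122.8, 78.6, 50.4, 32.3, 0.0 m³/s.
ΣQ_DR = 393.7 m³/s.
With Δt = 4 h = 14400 s, V = ΣQ_DR · Δt = 393.7 × 14400 = 5.67 × 10^6 m³.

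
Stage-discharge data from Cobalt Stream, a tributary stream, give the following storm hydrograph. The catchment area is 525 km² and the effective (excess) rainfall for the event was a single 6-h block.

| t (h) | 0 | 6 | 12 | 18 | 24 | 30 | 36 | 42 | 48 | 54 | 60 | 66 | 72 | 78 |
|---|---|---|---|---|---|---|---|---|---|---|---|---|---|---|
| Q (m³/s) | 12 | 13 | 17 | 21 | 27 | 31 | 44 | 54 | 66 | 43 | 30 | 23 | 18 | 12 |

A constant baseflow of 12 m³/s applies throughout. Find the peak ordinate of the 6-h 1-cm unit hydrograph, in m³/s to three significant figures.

Direct runoff: 0.0, 1.0, 5.0, 9.0, 15.0, 19.0, 32.0, 42.0, 54.0, 31.0, 18.0, 11.0, 6.0, 0.0 m³/s; ΣQ_DR = 243.0 m³/s, peak = 54.0 m³/s.
Runoff depth d = ΣQ_DR·Δt / A = 243.0 × 21600 / (525 km²) = 9.998 mm.
The 1-cm UH is the DRH scaled by (10 mm)/d, so U_p = 54.0 × 10/9.998 = 54.0 m³/s.

U_p ≈ 54.0 m³/s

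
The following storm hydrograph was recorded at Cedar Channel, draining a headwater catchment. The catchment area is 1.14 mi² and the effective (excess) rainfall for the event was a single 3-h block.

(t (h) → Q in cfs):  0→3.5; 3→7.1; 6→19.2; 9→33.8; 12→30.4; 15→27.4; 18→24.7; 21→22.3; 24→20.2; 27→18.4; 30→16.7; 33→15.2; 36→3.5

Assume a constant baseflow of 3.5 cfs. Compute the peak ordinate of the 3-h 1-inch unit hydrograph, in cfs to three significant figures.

U_p ≈ 37.7 cfs

Direct runoff: 0.0, 3.6, 15.7, 30.3, 26.9, 23.9, 21.2, 18.8, 16.7, 14.9, 13.2, 11.7, 0.0 cfs; ΣQ_DR = 196.9 cfs, peak = 30.3 cfs.
Runoff depth d = ΣQ_DR·Δt / A = 196.9 × 10800 / (1.14 mi²) = 0.8029 in.
The 1-inch UH is the DRH scaled by (1 in)/d, so U_p = 30.3 × 1/0.8029 = 37.7 cfs.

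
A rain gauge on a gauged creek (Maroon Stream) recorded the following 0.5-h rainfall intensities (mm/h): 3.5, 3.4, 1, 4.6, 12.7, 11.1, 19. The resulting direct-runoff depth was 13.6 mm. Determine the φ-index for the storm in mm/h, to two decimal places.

Only the 3 blocks with intensity above φ contribute runoff: 12.7, 11.1, 19 mm/h.
Σ(I−φ)·Δt = d  ⇒  (12.7+11.1+19 − 3φ)·0.5 = 13.6
φ = (42.80 − 13.6/0.5) / 3 = 5.20 mm/h.

φ ≈ 5.20 mm/h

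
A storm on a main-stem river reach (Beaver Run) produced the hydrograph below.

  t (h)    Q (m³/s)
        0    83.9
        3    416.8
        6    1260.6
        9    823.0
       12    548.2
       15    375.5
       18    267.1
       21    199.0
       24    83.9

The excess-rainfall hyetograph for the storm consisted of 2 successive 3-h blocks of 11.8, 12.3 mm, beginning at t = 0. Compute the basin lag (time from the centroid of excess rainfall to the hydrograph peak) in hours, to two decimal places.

t_L ≈ 2.97 h

Centroid of excess rainfall: t_c = Σ P_i·t̄_i / ΣP_i = 3.0311 h (block centres at 1.5, 4.5 h).
Hydrograph peak occurs at t = 6 h, so basin lag t_L = 6 − 3.0311 = 2.97 h.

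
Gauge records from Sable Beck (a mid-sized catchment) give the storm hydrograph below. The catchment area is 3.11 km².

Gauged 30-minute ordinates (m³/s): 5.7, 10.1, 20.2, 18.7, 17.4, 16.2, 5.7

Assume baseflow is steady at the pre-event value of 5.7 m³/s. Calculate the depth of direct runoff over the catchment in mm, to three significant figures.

d ≈ 31.3 mm

Direct runoff: 0.0, 4.4, 14.5, 13.0, 11.7, 10.5, 0.0 m³/s; ΣQ_DR = 54.10 m³/s.
V = ΣQ_DR · Δt = 54.10 × 1800 s = 97380 m³.
Over A = 3.11 km², depth = V / A = 31.3 mm.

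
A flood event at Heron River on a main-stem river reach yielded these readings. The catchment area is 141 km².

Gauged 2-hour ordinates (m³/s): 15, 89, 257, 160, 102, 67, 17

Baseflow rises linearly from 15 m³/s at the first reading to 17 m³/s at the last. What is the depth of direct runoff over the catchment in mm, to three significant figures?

Direct runoff: 0.00, 73.67, 241.33, 144.00, 85.67, 50.33, 0.00 m³/s; ΣQ_DR = 595.0 m³/s.
V = ΣQ_DR · Δt = 595.0 × 7200 s = 4.284 × 10^6 m³.
Over A = 141 km², depth = V / A = 30.4 mm.

d ≈ 30.4 mm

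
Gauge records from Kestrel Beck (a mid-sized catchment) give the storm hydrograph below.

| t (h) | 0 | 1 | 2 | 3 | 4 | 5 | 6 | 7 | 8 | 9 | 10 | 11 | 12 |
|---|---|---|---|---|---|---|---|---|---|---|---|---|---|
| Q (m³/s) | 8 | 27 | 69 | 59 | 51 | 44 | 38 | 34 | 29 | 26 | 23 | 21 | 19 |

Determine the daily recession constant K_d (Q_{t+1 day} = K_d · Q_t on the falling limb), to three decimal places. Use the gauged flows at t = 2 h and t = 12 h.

K_d ≈ 0.045

Between t = 2 h and t = 12 h the flow falls from 69 to 19 m³/s over 10×1 h = 10 h.
Per-interval ratio K = (19/69)^(1/10) = 0.8790; K_d = K^(24/1) = 0.045.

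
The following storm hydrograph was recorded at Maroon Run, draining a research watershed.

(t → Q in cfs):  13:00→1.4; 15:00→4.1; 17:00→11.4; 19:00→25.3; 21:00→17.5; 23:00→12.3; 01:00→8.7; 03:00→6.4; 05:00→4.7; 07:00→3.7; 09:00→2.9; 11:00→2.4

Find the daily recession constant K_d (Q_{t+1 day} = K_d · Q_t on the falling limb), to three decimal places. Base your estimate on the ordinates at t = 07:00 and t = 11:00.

Between t = 07:00 and t = 11:00 the flow falls from 3.7 to 2.4 cfs over 2×2 h = 4 h.
Per-interval ratio K = (2.4/3.7)^(1/2) = 0.8054; K_d = K^(24/2) = 0.074.

K_d ≈ 0.074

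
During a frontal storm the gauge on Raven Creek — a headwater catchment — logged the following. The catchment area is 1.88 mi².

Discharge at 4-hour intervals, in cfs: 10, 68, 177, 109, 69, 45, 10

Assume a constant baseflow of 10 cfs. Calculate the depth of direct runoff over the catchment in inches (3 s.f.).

d ≈ 1.38 in

Direct runoff: 0.0, 58.0, 167.0, 99.0, 59.0, 35.0, 0.0 cfs; ΣQ_DR = 418.0 cfs.
V = ΣQ_DR · Δt = 418.0 × 14400 s = 6.019 × 10^6 ft³.
Over A = 1.88 mi², depth = V / A = 1.38 in.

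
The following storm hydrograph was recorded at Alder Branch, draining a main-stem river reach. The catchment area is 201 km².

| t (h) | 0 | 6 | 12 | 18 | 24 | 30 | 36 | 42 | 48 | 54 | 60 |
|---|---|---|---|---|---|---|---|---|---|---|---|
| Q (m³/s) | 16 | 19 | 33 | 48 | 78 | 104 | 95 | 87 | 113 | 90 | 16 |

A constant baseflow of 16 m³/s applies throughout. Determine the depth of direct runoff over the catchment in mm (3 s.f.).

Direct runoff: 0.0, 3.0, 17.0, 32.0, 62.0, 88.0, 79.0, 71.0, 97.0, 74.0, 0.0 m³/s; ΣQ_DR = 523.0 m³/s.
V = ΣQ_DR · Δt = 523.0 × 21600 s = 1.130 × 10^7 m³.
Over A = 201 km², depth = V / A = 56.2 mm.

d ≈ 56.2 mm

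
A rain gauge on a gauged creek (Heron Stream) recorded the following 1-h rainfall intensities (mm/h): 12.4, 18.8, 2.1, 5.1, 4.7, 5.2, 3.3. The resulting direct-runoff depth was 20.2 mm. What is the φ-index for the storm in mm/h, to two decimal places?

Only the 2 blocks with intensity above φ contribute runoff: 12.4, 18.8 mm/h.
Σ(I−φ)·Δt = d  ⇒  (12.4+18.8 − 2φ)·1 = 20.2
φ = (31.20 − 20.2/1) / 2 = 5.50 mm/h.

φ ≈ 5.50 mm/h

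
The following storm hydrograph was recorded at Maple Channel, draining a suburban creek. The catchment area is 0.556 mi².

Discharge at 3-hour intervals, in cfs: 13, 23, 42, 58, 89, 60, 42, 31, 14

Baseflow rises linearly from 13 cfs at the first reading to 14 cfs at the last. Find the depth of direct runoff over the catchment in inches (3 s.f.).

d ≈ 2.09 in

Direct runoff: 0.00, 9.88, 28.75, 44.62, 75.50, 46.38, 28.25, 17.12, 0.00 cfs; ΣQ_DR = 250.5 cfs.
V = ΣQ_DR · Δt = 250.5 × 10800 s = 2.705 × 10^6 ft³.
Over A = 0.556 mi², depth = V / A = 2.09 in.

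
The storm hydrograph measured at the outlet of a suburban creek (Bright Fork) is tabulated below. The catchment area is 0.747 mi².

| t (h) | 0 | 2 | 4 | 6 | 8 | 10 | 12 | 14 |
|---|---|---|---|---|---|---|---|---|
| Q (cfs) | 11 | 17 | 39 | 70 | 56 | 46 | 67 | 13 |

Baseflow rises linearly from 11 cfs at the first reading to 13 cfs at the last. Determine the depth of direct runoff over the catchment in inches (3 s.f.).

d ≈ 0.925 in

Direct runoff: 0.00, 5.71, 27.43, 58.14, 43.86, 33.57, 54.29, 0.00 cfs; ΣQ_DR = 223.0 cfs.
V = ΣQ_DR · Δt = 223.0 × 7200 s = 1.606 × 10^6 ft³.
Over A = 0.747 mi², depth = V / A = 0.925 in.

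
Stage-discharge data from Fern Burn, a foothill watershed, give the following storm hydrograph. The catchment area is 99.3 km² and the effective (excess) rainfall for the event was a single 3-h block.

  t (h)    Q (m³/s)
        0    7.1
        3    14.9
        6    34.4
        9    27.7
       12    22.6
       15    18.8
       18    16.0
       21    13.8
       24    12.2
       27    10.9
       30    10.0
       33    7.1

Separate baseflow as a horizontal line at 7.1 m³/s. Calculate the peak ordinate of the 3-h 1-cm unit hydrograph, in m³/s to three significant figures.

U_p ≈ 22.8 m³/s

Direct runoff: 0.0, 7.8, 27.3, 20.6, 15.5, 11.7, 8.9, 6.7, 5.1, 3.8, 2.9, 0.0 m³/s; ΣQ_DR = 110.3 m³/s, peak = 27.3 m³/s.
Runoff depth d = ΣQ_DR·Δt / A = 110.3 × 10800 / (99.3 km²) = 12.00 mm.
The 1-cm UH is the DRH scaled by (10 mm)/d, so U_p = 27.3 × 10/12.00 = 22.8 m³/s.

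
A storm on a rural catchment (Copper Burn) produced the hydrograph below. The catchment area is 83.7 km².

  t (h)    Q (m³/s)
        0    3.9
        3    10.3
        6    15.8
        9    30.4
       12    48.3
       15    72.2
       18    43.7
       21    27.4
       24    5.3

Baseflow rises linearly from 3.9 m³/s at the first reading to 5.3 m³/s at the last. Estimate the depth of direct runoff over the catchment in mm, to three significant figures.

d ≈ 27.9 mm

Direct runoff: 0.00, 6.22, 11.55, 25.98, 43.70, 67.42, 38.75, 22.27, 0.00 m³/s; ΣQ_DR = 215.9 m³/s.
V = ΣQ_DR · Δt = 215.9 × 10800 s = 2.332 × 10^6 m³.
Over A = 83.7 km², depth = V / A = 27.9 mm.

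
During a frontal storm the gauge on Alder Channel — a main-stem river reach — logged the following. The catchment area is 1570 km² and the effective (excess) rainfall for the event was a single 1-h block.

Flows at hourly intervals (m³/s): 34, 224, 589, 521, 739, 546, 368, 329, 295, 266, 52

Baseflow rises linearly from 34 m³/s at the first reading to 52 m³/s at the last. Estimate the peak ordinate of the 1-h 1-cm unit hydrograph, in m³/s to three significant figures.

U_p ≈ 872 m³/s

Direct runoff: 0.00, 188.20, 551.40, 481.60, 697.80, 503.00, 323.20, 282.40, 246.60, 215.80, 0.00 m³/s; ΣQ_DR = 3490 m³/s, peak = 697.80 m³/s.
Runoff depth d = ΣQ_DR·Δt / A = 3490 × 3600 / (1570 km²) = 8.003 mm.
The 1-cm UH is the DRH scaled by (10 mm)/d, so U_p = 697.80 × 10/8.003 = 872 m³/s.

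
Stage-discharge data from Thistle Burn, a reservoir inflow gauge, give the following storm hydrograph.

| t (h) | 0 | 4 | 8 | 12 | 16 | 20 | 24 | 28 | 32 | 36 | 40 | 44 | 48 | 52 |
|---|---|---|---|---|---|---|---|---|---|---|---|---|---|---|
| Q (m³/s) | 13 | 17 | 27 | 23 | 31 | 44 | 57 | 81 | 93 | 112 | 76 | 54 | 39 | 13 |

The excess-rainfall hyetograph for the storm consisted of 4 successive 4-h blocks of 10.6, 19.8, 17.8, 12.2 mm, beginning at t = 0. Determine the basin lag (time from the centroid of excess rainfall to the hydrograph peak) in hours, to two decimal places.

t_L ≈ 27.91 h

Centroid of excess rainfall: t_c = Σ P_i·t̄_i / ΣP_i = 8.0927 h (block centres at 2, 6, 10, 14 h).
Hydrograph peak occurs at t = 36 h, so basin lag t_L = 36 − 8.0927 = 27.91 h.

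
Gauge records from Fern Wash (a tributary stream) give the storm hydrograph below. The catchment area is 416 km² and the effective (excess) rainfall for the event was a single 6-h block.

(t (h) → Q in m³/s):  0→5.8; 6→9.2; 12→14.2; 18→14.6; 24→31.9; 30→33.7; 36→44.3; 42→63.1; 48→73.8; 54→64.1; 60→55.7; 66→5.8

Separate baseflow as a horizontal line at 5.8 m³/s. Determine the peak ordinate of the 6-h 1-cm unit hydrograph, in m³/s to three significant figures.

U_p ≈ 37.8 m³/s

Direct runoff: 0.0, 3.4, 8.4, 8.8, 26.1, 27.9, 38.5, 57.3, 68.0, 58.3, 49.9, 0.0 m³/s; ΣQ_DR = 346.6 m³/s, peak = 68.0 m³/s.
Runoff depth d = ΣQ_DR·Δt / A = 346.6 × 21600 / (416 km²) = 18.00 mm.
The 1-cm UH is the DRH scaled by (10 mm)/d, so U_p = 68.0 × 10/18.00 = 37.8 m³/s.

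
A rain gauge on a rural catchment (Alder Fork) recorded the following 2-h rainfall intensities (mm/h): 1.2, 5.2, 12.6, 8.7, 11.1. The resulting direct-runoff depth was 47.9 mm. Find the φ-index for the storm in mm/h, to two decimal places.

φ ≈ 3.41 mm/h

Only the 4 blocks with intensity above φ contribute runoff: 5.2, 12.6, 8.7, 11.1 mm/h.
Σ(I−φ)·Δt = d  ⇒  (5.2+12.6+8.7+11.1 − 4φ)·2 = 47.9
φ = (37.60 − 47.9/2) / 4 = 3.41 mm/h.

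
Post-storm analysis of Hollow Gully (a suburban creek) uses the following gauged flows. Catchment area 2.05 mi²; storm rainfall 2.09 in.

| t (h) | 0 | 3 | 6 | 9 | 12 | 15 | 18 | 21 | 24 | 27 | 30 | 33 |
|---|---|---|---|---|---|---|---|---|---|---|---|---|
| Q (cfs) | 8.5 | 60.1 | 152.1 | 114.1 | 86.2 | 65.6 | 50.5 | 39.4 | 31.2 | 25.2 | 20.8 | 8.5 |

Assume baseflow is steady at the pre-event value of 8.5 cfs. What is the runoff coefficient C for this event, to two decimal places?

C ≈ 0.61

ΣQ_DR = 560.2 cfs; V = ΣQ_DR·Δt = 6.050 × 10^6 ft³.
Runoff depth d = V / A = 1.270 in.
C = d / P = 1.270 / 2.09 = 0.61.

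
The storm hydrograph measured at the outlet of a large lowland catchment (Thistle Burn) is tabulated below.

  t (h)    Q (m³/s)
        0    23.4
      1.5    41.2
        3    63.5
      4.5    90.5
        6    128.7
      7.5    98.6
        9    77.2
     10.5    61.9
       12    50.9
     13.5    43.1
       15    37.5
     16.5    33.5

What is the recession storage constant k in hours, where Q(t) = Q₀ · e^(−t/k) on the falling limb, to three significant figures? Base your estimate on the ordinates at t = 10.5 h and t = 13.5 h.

On the falling limb, Q drops from 61.9 to 43.1 m³/s between t = 10.5 h and t = 13.5 h (Δt = 3 h).
k = −Δt / ln(Q₂/Q₁) = −3 / ln(43.1/61.9) = 8.29 h.

k ≈ 8.29 h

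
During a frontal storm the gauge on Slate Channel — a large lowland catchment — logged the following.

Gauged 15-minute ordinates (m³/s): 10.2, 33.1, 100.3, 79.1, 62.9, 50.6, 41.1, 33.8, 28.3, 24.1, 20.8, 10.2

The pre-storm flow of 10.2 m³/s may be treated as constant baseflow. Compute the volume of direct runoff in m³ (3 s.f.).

V ≈ 3.35 × 10^5 m³

Direct-runoff ordinates (Q − Q_b): 0.0, 22.9, 90.1, 68.9, 52.7, 40.4, 30.9, 23.6, 18.1, 13.9, 10.6, 0.0 m³/s.
ΣQ_DR = 372.1 m³/s.
With Δt = 0.25 h = 900 s, V = ΣQ_DR · Δt = 372.1 × 900 = 3.35 × 10^5 m³.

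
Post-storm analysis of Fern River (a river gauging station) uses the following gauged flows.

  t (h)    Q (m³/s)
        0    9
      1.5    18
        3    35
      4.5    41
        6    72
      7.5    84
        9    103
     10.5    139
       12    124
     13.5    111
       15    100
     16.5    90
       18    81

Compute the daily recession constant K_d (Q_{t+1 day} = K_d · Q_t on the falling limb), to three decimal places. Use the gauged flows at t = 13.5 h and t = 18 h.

Between t = 13.5 h and t = 18 h the flow falls from 111 to 81 m³/s over 3×1.5 h = 4.5 h.
Per-interval ratio K = (81/111)^(1/3) = 0.9003; K_d = K^(24/1.5) = 0.186.

K_d ≈ 0.186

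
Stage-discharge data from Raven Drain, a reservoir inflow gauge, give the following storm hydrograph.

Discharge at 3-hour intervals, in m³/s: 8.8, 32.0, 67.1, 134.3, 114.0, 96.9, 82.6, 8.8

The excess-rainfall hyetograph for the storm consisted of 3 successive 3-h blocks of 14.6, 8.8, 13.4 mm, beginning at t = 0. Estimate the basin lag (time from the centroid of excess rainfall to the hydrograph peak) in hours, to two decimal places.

Centroid of excess rainfall: t_c = Σ P_i·t̄_i / ΣP_i = 4.4022 h (block centres at 1.5, 4.5, 7.5 h).
Hydrograph peak occurs at t = 9 h, so basin lag t_L = 9 − 4.4022 = 4.60 h.

t_L ≈ 4.60 h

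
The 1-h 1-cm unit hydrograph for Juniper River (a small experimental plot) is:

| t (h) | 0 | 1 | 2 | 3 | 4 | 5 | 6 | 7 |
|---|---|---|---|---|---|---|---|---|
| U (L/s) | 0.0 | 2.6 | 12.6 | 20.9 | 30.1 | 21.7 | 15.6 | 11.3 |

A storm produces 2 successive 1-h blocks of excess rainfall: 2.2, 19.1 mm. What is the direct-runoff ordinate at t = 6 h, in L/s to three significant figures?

Q ≈ 44.9 L/s

By discrete convolution, Q_j = Σ (P_i / 10 mm) · U_{j−i}.
At t = 6 h (j=6): Q = (2.2/10)·15.6 + (19.1/10)·21.7 = 44.9 L/s.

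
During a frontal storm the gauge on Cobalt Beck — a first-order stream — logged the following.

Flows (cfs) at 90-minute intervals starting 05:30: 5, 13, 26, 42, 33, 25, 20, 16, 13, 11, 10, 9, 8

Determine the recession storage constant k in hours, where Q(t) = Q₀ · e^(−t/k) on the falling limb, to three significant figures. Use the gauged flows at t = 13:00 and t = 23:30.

On the falling limb, Q drops from 25 to 8 cfs between t = 13:00 and t = 23:30 (Δt = 10.5 h).
k = −Δt / ln(Q₂/Q₁) = −10.5 / ln(8/25) = 9.22 h.

k ≈ 9.22 h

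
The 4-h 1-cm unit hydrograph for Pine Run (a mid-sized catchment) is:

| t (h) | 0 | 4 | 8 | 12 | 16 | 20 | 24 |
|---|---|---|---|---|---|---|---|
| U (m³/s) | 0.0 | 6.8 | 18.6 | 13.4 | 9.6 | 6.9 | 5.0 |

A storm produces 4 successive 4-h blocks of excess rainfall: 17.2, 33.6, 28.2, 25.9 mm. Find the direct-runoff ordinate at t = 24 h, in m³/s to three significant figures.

By discrete convolution, Q_j = Σ (P_i / 10 mm) · U_{j−i}.
At t = 24 h (j=6): Q = (17.2/10)·5.0 + (33.6/10)·6.9 + (28.2/10)·9.6 + (25.9/10)·13.4 = 93.6 m³/s.

Q ≈ 93.6 m³/s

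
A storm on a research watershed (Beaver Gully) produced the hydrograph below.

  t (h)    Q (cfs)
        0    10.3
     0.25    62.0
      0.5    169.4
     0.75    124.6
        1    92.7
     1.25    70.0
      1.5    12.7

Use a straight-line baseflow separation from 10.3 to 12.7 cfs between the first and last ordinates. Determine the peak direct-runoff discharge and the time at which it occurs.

Subtracting baseflow gives direct-runoff ordinates: 0.00, 51.30, 158.30, 113.10, 80.80, 57.70, 0.00 cfs.
The maximum is 158.30 cfs, occurring at the reading for t = 0.5 h.

Q_p = 158.30 cfs at t = 0.5 h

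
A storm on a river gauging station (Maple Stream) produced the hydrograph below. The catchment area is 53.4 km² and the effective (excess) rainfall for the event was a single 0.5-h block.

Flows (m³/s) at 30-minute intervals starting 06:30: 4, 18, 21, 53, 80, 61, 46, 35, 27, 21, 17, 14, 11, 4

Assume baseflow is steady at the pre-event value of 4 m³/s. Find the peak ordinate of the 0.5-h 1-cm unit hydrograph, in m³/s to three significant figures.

Direct runoff: 0.0, 14.0, 17.0, 49.0, 76.0, 57.0, 42.0, 31.0, 23.0, 17.0, 13.0, 10.0, 7.0, 0.0 m³/s; ΣQ_DR = 356.0 m³/s, peak = 76.0 m³/s.
Runoff depth d = ΣQ_DR·Δt / A = 356.0 × 1800 / (53.4 km²) = 12.00 mm.
The 1-cm UH is the DRH scaled by (10 mm)/d, so U_p = 76.0 × 10/12.00 = 63.3 m³/s.

U_p ≈ 63.3 m³/s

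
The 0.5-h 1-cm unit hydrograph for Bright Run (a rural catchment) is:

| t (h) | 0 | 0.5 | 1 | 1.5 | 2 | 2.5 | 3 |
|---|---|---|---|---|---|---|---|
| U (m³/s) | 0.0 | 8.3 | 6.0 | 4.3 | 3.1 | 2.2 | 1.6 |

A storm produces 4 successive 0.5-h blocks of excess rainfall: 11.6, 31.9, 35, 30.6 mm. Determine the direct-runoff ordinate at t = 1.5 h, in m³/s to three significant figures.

Q ≈ 53.2 m³/s

By discrete convolution, Q_j = Σ (P_i / 10 mm) · U_{j−i}.
At t = 1.5 h (j=3): Q = (11.6/10)·4.3 + (31.9/10)·6.0 + (35/10)·8.3 + (30.6/10)·0.0 = 53.2 m³/s.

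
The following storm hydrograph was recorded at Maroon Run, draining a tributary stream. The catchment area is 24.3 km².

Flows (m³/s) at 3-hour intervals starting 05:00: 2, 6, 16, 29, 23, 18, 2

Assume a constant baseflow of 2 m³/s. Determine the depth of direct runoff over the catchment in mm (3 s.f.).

d ≈ 36.4 mm

Direct runoff: 0.0, 4.0, 14.0, 27.0, 21.0, 16.0, 0.0 m³/s; ΣQ_DR = 82.00 m³/s.
V = ΣQ_DR · Δt = 82.00 × 10800 s = 8.856 × 10^5 m³.
Over A = 24.3 km², depth = V / A = 36.4 mm.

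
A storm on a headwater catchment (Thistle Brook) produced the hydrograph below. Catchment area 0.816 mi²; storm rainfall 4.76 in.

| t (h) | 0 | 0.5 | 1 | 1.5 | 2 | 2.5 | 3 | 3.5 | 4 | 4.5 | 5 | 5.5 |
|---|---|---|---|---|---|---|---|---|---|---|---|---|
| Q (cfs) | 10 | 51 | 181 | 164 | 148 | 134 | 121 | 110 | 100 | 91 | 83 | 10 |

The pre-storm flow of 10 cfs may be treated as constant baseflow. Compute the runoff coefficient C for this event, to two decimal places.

C ≈ 0.22

ΣQ_DR = 1083 cfs; V = ΣQ_DR·Δt = 1.949 × 10^6 ft³.
Runoff depth d = V / A = 1.028 in.
C = d / P = 1.028 / 4.76 = 0.22.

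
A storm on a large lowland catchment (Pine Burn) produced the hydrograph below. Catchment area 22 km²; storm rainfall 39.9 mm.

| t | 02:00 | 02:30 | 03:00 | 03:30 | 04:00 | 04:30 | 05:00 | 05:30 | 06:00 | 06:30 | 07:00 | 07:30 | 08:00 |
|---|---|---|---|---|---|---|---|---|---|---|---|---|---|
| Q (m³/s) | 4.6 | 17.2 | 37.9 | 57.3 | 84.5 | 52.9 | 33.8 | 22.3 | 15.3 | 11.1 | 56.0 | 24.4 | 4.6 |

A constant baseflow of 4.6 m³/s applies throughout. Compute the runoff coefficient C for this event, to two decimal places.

C ≈ 0.74

ΣQ_DR = 362.1 m³/s; V = ΣQ_DR·Δt = 6.518 × 10^5 m³.
Runoff depth d = V / A = 29.63 mm.
C = d / P = 29.63 / 39.9 = 0.74.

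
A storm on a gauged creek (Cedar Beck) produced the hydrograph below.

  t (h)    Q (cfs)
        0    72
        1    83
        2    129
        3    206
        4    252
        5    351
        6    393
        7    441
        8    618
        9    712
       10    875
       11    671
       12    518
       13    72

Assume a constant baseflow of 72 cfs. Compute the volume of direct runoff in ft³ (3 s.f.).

V ≈ 1.58 × 10^7 ft³

Direct-runoff ordinates (Q − Q_b): 0.0, 11.0, 57.0, 134.0, 180.0, 279.0, 321.0, 369.0, 546.0, 640.0, 803.0, 599.0, 446.0, 0.0 cfs.
ΣQ_DR = 4385 cfs.
With Δt = 1 h = 3600 s, V = ΣQ_DR · Δt = 4385 × 3600 = 1.58 × 10^7 ft³.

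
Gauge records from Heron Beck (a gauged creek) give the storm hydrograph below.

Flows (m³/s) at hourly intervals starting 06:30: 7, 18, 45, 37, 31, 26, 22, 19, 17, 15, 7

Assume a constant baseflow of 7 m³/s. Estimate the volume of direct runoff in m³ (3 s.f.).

V ≈ 6.01 × 10^5 m³

Direct-runoff ordinates (Q − Q_b): 0.0, 11.0, 38.0, 30.0, 24.0, 19.0, 15.0, 12.0, 10.0, 8.0, 0.0 m³/s.
ΣQ_DR = 167.0 m³/s.
With Δt = 1 h = 3600 s, V = ΣQ_DR · Δt = 167.0 × 3600 = 6.01 × 10^5 m³.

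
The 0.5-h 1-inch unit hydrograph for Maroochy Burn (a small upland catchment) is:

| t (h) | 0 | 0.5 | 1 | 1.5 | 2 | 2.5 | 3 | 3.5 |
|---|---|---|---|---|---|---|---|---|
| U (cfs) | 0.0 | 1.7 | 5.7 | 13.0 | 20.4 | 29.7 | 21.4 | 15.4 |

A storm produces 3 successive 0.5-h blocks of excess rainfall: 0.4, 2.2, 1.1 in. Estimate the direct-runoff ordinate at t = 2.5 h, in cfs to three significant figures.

Q ≈ 71.1 cfs

By discrete convolution, Q_j = Σ (P_i / 1 in) · U_{j−i}.
At t = 2.5 h (j=5): Q = (0.4/1)·29.7 + (2.2/1)·20.4 + (1.1/1)·13.0 = 71.1 cfs.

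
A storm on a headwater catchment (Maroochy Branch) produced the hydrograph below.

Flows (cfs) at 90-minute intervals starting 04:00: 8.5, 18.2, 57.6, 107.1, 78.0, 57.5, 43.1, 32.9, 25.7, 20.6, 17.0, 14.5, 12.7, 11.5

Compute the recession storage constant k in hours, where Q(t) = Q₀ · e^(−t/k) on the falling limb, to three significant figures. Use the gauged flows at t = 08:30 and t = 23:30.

k ≈ 6.72 h

On the falling limb, Q drops from 107.1 to 11.5 cfs between t = 08:30 and t = 23:30 (Δt = 15 h).
k = −Δt / ln(Q₂/Q₁) = −15 / ln(11.5/107.1) = 6.72 h.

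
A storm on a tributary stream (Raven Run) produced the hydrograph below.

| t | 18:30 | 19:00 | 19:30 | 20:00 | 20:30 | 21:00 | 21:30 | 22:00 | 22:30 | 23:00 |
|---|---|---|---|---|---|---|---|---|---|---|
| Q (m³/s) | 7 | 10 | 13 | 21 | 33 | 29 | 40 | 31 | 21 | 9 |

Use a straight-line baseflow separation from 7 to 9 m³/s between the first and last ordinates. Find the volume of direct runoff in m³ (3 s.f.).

V ≈ 2.41 × 10^5 m³

Direct-runoff ordinates (Q − Q_b): 0.00, 2.78, 5.56, 13.33, 25.11, 20.89, 31.67, 22.44, 12.22, 0.00 m³/s.
ΣQ_DR = 134.0 m³/s.
With Δt = 0.5 h = 1800 s, V = ΣQ_DR · Δt = 134.0 × 1800 = 2.41 × 10^5 m³.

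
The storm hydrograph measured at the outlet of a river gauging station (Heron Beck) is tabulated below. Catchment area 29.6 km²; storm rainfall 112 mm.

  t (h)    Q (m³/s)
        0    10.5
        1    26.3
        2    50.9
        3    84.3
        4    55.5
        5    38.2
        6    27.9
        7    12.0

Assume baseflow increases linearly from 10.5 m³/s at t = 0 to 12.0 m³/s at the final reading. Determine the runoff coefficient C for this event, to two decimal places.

ΣQ_DR = 215.6 m³/s; V = ΣQ_DR·Δt = 7.762 × 10^5 m³.
Runoff depth d = V / A = 26.22 mm.
C = d / P = 26.22 / 112 = 0.23.

C ≈ 0.23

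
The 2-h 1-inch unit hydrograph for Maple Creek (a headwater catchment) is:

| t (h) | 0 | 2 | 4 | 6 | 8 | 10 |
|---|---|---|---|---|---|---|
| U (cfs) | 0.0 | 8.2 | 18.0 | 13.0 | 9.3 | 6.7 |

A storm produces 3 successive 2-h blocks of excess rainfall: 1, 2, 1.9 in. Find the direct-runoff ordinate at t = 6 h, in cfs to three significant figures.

By discrete convolution, Q_j = Σ (P_i / 1 in) · U_{j−i}.
At t = 6 h (j=3): Q = (1/1)·13.0 + (2/1)·18.0 + (1.9/1)·8.2 = 64.6 cfs.

Q ≈ 64.6 cfs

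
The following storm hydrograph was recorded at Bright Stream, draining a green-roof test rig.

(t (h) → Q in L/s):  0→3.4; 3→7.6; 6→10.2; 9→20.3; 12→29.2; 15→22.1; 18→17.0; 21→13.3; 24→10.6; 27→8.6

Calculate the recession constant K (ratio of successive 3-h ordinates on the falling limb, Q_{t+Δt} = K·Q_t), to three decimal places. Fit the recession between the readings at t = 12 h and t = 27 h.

Using the recession-limb readings at t = 12 h and t = 27 h: Q falls from 29.2 to 8.6 L/s over 5 intervals.
K = (Q₂/Q₁)^(1/5) = (8.6/29.2)^(1/5) = 0.783.

K ≈ 0.783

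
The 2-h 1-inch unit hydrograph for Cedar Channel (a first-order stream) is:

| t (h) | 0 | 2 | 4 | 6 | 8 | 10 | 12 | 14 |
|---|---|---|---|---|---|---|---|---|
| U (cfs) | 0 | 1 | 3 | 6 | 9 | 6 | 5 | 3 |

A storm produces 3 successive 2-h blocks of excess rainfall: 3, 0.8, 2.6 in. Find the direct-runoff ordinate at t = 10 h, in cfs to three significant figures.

By discrete convolution, Q_j = Σ (P_i / 1 in) · U_{j−i}.
At t = 10 h (j=5): Q = (3/1)·6 + (0.8/1)·9 + (2.6/1)·6 = 40.8 cfs.

Q ≈ 40.8 cfs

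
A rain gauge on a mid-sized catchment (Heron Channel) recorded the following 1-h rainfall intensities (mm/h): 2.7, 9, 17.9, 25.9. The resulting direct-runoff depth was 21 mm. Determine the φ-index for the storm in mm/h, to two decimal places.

Only the 2 blocks with intensity above φ contribute runoff: 17.9, 25.9 mm/h.
Σ(I−φ)·Δt = d  ⇒  (17.9+25.9 − 2φ)·1 = 21
φ = (43.80 − 21/1) / 2 = 11.40 mm/h.

φ ≈ 11.40 mm/h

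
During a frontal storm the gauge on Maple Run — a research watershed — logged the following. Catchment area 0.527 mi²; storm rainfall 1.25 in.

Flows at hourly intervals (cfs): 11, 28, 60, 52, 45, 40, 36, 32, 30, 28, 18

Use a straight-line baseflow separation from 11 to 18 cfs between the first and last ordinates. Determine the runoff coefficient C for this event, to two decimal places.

ΣQ_DR = 220.5 cfs; V = ΣQ_DR·Δt = 7.938 × 10^5 ft³.
Runoff depth d = V / A = 0.6484 in.
C = d / P = 0.6484 / 1.25 = 0.52.

C ≈ 0.52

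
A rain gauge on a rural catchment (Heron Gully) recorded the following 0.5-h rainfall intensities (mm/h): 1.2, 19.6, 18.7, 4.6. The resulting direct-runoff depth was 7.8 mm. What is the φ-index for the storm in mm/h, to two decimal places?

Only the 2 blocks with intensity above φ contribute runoff: 19.6, 18.7 mm/h.
Σ(I−φ)·Δt = d  ⇒  (19.6+18.7 − 2φ)·0.5 = 7.8
φ = (38.30 − 7.8/0.5) / 2 = 11.35 mm/h.

φ ≈ 11.35 mm/h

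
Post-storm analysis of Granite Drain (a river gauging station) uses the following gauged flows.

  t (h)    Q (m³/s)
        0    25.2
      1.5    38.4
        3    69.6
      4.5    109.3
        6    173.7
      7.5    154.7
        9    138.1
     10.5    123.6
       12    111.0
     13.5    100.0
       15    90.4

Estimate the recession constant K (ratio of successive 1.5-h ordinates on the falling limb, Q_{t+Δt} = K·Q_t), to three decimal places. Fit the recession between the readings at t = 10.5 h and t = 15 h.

K ≈ 0.901

Using the recession-limb readings at t = 10.5 h and t = 15 h: Q falls from 123.6 to 90.4 m³/s over 3 intervals.
K = (Q₂/Q₁)^(1/3) = (90.4/123.6)^(1/3) = 0.901.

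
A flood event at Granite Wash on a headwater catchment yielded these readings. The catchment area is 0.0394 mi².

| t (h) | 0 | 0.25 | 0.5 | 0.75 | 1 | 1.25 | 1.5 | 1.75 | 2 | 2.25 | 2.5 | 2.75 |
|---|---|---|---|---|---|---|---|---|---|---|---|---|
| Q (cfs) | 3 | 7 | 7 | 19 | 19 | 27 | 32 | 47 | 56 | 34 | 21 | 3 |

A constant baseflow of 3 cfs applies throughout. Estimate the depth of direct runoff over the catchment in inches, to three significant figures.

d ≈ 2.35 in

Direct runoff: 0.0, 4.0, 4.0, 16.0, 16.0, 24.0, 29.0, 44.0, 53.0, 31.0, 18.0, 0.0 cfs; ΣQ_DR = 239.0 cfs.
V = ΣQ_DR · Δt = 239.0 × 900 s = 2.151 × 10^5 ft³.
Over A = 0.0394 mi², depth = V / A = 2.35 in.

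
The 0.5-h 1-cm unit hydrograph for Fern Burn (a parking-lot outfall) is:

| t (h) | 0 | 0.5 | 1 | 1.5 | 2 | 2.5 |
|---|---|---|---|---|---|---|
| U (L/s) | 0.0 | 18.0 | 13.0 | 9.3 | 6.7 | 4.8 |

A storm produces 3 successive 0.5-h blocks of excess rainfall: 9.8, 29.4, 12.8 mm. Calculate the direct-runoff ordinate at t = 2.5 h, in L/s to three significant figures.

By discrete convolution, Q_j = Σ (P_i / 10 mm) · U_{j−i}.
At t = 2.5 h (j=5): Q = (9.8/10)·4.8 + (29.4/10)·6.7 + (12.8/10)·9.3 = 36.3 L/s.

Q ≈ 36.3 L/s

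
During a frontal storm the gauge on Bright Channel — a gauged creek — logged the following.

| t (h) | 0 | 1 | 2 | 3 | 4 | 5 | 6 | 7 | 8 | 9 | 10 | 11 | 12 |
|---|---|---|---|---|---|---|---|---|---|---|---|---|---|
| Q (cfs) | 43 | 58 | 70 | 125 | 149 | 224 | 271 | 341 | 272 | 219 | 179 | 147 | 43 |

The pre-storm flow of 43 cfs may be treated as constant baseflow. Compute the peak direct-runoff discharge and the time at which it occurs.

Q_p = 298.0 cfs at t = 7 h

Subtracting baseflow gives direct-runoff ordinates: 0.0, 15.0, 27.0, 82.0, 106.0, 181.0, 228.0, 298.0, 229.0, 176.0, 136.0, 104.0, 0.0 cfs.
The maximum is 298.0 cfs, occurring at the reading for t = 7 h.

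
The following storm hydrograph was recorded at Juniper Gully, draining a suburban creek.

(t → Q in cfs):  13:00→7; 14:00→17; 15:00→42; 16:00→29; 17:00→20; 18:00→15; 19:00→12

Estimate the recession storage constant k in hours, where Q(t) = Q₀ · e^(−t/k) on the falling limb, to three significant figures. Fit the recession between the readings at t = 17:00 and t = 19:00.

k ≈ 3.92 h

On the falling limb, Q drops from 20 to 12 cfs between t = 17:00 and t = 19:00 (Δt = 2 h).
k = −Δt / ln(Q₂/Q₁) = −2 / ln(12/20) = 3.92 h.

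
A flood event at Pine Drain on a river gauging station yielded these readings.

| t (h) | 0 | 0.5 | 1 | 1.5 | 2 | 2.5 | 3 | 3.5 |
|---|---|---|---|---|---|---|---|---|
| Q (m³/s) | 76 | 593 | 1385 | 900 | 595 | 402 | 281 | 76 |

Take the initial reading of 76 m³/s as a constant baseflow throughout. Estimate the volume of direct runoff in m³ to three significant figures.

V ≈ 6.66 × 10^6 m³

Direct-runoff ordinates (Q − Q_b): 0.0, 517.0, 1309.0, 824.0, 519.0, 326.0, 205.0, 0.0 m³/s.
ΣQ_DR = 3700 m³/s.
With Δt = 0.5 h = 1800 s, V = ΣQ_DR · Δt = 3700 × 1800 = 6.66 × 10^6 m³.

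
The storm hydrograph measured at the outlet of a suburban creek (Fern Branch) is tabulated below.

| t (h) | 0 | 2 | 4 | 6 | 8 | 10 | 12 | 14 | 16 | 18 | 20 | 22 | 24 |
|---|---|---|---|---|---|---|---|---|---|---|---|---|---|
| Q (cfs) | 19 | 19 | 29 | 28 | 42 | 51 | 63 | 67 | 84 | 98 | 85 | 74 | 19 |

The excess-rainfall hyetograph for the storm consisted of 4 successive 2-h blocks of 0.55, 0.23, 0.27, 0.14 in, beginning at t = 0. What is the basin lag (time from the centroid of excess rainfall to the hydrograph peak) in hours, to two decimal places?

Centroid of excess rainfall: t_c = Σ P_i·t̄_i / ΣP_i = 3.0000 h (block centres at 1, 3, 5, 7 h).
Hydrograph peak occurs at t = 18 h, so basin lag t_L = 18 − 3.0000 = 15.00 h.

t_L ≈ 15.00 h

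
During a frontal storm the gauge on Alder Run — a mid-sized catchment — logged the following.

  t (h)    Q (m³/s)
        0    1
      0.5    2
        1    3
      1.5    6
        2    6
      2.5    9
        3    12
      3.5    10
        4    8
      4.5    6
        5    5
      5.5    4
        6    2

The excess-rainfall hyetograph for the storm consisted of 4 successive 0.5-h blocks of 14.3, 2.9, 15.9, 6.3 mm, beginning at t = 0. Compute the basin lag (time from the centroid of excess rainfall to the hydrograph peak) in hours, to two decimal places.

Centroid of excess rainfall: t_c = Σ P_i·t̄_i / ΣP_i = 0.9302 h (block centres at 0.25, 0.75, 1.25, 1.75 h).
Hydrograph peak occurs at t = 3 h, so basin lag t_L = 3 − 0.9302 = 2.07 h.

t_L ≈ 2.07 h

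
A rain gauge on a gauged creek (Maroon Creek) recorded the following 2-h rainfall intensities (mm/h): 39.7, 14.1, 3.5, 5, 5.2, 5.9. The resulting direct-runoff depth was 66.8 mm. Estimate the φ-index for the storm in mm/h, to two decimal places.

Only the 2 blocks with intensity above φ contribute runoff: 39.7, 14.1 mm/h.
Σ(I−φ)·Δt = d  ⇒  (39.7+14.1 − 2φ)·2 = 66.8
φ = (53.80 − 66.8/2) / 2 = 10.20 mm/h.

φ ≈ 10.20 mm/h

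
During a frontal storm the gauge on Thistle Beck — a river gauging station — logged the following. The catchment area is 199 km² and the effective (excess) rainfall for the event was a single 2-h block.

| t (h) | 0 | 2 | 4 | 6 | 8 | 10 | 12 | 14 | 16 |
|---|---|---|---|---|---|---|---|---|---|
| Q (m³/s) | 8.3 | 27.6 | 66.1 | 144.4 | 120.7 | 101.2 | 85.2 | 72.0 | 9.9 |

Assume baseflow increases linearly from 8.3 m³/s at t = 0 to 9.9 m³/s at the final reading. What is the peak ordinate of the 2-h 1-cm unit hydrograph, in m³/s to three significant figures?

U_p ≈ 67.7 m³/s

Direct runoff: 0.00, 19.10, 57.40, 135.50, 111.60, 91.90, 75.70, 62.30, 0.00 m³/s; ΣQ_DR = 553.5 m³/s, peak = 135.50 m³/s.
Runoff depth d = ΣQ_DR·Δt / A = 553.5 × 7200 / (199 km²) = 20.03 mm.
The 1-cm UH is the DRH scaled by (10 mm)/d, so U_p = 135.50 × 10/20.03 = 67.7 m³/s.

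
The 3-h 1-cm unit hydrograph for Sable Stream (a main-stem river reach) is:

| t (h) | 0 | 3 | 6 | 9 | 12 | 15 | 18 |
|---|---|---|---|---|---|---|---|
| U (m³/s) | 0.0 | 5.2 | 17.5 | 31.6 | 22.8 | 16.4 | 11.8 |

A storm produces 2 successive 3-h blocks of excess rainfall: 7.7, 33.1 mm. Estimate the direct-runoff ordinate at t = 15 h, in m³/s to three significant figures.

By discrete convolution, Q_j = Σ (P_i / 10 mm) · U_{j−i}.
At t = 15 h (j=5): Q = (7.7/10)·16.4 + (33.1/10)·22.8 = 88.1 m³/s.

Q ≈ 88.1 m³/s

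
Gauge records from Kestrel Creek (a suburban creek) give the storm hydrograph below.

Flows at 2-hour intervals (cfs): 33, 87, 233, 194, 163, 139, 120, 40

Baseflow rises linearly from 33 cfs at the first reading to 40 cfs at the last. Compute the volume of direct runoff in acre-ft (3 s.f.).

V ≈ 119 acre-ft

Direct-runoff ordinates (Q − Q_b): 0.00, 53.00, 198.00, 158.00, 126.00, 101.00, 81.00, 0.00 cfs.
ΣQ_DR = 717.0 cfs.
With Δt = 2 h = 7200 s, V = ΣQ_DR · Δt = 717.0 × 7200 = 5.16 × 10^6 ft³ = 119 acre-ft.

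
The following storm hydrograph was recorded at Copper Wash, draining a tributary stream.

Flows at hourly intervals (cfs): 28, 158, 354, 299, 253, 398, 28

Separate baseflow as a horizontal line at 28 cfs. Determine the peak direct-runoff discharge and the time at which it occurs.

Q_p = 370.0 cfs at t = 5 h

Subtracting baseflow gives direct-runoff ordinates: 0.0, 130.0, 326.0, 271.0, 225.0, 370.0, 0.0 cfs.
The maximum is 370.0 cfs, occurring at the reading for t = 5 h.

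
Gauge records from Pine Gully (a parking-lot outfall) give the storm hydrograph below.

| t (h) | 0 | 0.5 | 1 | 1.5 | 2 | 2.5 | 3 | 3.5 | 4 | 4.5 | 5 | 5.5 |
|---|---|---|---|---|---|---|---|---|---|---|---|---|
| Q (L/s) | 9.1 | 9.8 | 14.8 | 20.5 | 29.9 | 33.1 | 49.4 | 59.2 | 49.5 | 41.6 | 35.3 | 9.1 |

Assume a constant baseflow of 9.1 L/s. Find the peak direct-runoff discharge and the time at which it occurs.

Subtracting baseflow gives direct-runoff ordinates: 0.0, 0.7, 5.7, 11.4, 20.8, 24.0, 40.3, 50.1, 40.4, 32.5, 26.2, 0.0 L/s.
The maximum is 50.1 L/s, occurring at the reading for t = 3.5 h.

Q_p = 50.1 L/s at t = 3.5 h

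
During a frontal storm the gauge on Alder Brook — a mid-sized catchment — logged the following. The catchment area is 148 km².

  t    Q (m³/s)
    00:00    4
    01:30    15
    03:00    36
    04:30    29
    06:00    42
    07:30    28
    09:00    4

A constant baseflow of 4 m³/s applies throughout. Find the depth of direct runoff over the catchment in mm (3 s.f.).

Direct runoff: 0.0, 11.0, 32.0, 25.0, 38.0, 24.0, 0.0 m³/s; ΣQ_DR = 130.0 m³/s.
V = ΣQ_DR · Δt = 130.0 × 5400 s = 7.020 × 10^5 m³.
Over A = 148 km², depth = V / A = 4.74 mm.

d ≈ 4.74 mm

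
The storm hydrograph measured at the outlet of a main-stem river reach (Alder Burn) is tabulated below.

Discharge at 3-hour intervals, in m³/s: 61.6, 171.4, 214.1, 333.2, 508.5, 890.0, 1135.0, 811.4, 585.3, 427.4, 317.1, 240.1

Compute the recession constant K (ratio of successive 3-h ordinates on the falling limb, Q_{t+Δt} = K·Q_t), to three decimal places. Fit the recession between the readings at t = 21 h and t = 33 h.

Using the recession-limb readings at t = 21 h and t = 33 h: Q falls from 811.4 to 240.1 m³/s over 4 intervals.
K = (Q₂/Q₁)^(1/4) = (240.1/811.4)^(1/4) = 0.738.

K ≈ 0.738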